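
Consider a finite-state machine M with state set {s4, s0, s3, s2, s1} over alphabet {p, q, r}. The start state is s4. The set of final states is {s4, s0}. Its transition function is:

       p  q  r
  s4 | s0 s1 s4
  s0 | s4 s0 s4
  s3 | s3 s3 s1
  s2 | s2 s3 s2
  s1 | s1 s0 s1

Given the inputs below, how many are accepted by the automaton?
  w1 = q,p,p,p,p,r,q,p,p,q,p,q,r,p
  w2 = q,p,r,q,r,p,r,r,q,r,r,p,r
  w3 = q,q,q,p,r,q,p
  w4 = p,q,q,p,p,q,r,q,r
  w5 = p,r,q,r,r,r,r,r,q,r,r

w1: Trace: s4 -q-> s1 -p-> s1 -p-> s1 -p-> s1 -p-> s1 -r-> s1 -q-> s0 -p-> s4 -p-> s0 -q-> s0 -p-> s4 -q-> s1 -r-> s1 -p-> s1  → end s1, rejected
w2: Trace: s4 -q-> s1 -p-> s1 -r-> s1 -q-> s0 -r-> s4 -p-> s0 -r-> s4 -r-> s4 -q-> s1 -r-> s1 -r-> s1 -p-> s1 -r-> s1  → end s1, rejected
w3: Trace: s4 -q-> s1 -q-> s0 -q-> s0 -p-> s4 -r-> s4 -q-> s1 -p-> s1  → end s1, rejected
w4: Trace: s4 -p-> s0 -q-> s0 -q-> s0 -p-> s4 -p-> s0 -q-> s0 -r-> s4 -q-> s1 -r-> s1  → end s1, rejected
w5: Trace: s4 -p-> s0 -r-> s4 -q-> s1 -r-> s1 -r-> s1 -r-> s1 -r-> s1 -r-> s1 -q-> s0 -r-> s4 -r-> s4  → end s4, accepted

1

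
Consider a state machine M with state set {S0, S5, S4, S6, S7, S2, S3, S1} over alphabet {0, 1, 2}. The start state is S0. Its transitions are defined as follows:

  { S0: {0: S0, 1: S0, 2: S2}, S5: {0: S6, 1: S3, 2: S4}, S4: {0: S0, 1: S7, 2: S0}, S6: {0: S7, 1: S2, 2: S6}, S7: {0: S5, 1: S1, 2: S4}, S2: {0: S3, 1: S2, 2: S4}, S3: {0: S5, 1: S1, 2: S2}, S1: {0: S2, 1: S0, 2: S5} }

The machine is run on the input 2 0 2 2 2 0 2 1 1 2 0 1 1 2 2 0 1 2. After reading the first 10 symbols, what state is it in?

Trace: S0 -2-> S2 -0-> S3 -2-> S2 -2-> S4 -2-> S0 -0-> S0 -2-> S2 -1-> S2 -1-> S2 -2-> S4
After 10 symbols: S4.

S4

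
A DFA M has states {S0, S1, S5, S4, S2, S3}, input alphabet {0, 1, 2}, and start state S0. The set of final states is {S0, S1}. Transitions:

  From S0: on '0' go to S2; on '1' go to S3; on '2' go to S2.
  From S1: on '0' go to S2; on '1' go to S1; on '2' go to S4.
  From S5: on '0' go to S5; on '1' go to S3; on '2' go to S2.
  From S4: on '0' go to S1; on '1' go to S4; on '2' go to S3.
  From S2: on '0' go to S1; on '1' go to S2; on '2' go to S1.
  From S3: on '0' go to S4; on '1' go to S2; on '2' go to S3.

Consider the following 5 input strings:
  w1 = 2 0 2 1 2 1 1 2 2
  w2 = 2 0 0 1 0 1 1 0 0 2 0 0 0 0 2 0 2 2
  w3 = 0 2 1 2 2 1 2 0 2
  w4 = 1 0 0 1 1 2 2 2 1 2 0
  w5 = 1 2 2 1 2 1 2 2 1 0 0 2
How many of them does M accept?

w1:
  start at S0
  read '2': S0 → S2
  read '0': S2 → S1
  read '2': S1 → S4
  read '1': S4 → S4
  read '2': S4 → S3
  read '1': S3 → S2
  read '1': S2 → S2
  read '2': S2 → S1
  read '2': S1 → S4
  end S4, rejected
w2:
  start at S0
  read '2': S0 → S2
  read '0': S2 → S1
  read '0': S1 → S2
  read '1': S2 → S2
  read '0': S2 → S1
  read '1': S1 → S1
  read '1': S1 → S1
  read '0': S1 → S2
  read '0': S2 → S1
  read '2': S1 → S4
  read '0': S4 → S1
  read '0': S1 → S2
  read '0': S2 → S1
  read '0': S1 → S2
  read '2': S2 → S1
  read '0': S1 → S2
  read '2': S2 → S1
  read '2': S1 → S4
  end S4, rejected
w3:
  start at S0
  read '0': S0 → S2
  read '2': S2 → S1
  read '1': S1 → S1
  read '2': S1 → S4
  read '2': S4 → S3
  read '1': S3 → S2
  read '2': S2 → S1
  read '0': S1 → S2
  read '2': S2 → S1
  end S1, accepted
w4:
  start at S0
  read '1': S0 → S3
  read '0': S3 → S4
  read '0': S4 → S1
  read '1': S1 → S1
  read '1': S1 → S1
  read '2': S1 → S4
  read '2': S4 → S3
  read '2': S3 → S3
  read '1': S3 → S2
  read '2': S2 → S1
  read '0': S1 → S2
  end S2, rejected
w5:
  start at S0
  read '1': S0 → S3
  read '2': S3 → S3
  read '2': S3 → S3
  read '1': S3 → S2
  read '2': S2 → S1
  read '1': S1 → S1
  read '2': S1 → S4
  read '2': S4 → S3
  read '1': S3 → S2
  read '0': S2 → S1
  read '0': S1 → S2
  read '2': S2 → S1
  end S1, accepted

2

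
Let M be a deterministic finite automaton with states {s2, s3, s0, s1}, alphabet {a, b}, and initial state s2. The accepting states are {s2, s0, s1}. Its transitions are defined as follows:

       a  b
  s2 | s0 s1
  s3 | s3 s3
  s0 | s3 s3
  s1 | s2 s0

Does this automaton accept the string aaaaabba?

s2 → s0 → s3 → s3 → s3 → s3 → s3 → s3 → s3
End state s3 is not accepting.

No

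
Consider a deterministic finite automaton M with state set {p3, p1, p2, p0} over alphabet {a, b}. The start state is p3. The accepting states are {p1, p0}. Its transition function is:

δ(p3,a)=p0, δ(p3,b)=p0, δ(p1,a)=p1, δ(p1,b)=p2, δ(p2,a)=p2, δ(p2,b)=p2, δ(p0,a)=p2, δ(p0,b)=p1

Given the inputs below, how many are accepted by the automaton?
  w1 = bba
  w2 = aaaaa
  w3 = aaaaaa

w1: p3 → p0 → p1 → p1  → end p1, accepted
w2: p3 → p0 → p2 → p2 → p2 → p2  → end p2, rejected
w3: p3 → p0 → p2 → p2 → p2 → p2 → p2  → end p2, rejected

1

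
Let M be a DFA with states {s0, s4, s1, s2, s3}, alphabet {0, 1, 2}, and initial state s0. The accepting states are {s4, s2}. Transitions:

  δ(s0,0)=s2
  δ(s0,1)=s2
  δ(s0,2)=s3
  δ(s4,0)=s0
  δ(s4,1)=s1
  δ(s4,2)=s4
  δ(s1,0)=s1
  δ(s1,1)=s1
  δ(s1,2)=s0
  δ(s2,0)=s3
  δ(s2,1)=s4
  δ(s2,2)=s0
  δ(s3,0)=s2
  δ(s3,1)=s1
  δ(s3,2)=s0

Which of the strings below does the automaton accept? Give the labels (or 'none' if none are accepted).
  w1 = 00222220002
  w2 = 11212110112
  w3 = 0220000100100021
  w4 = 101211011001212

w1: Trace: s0 -0-> s2 -0-> s3 -2-> s0 -2-> s3 -2-> s0 -2-> s3 -2-> s0 -0-> s2 -0-> s3 -0-> s2 -2-> s0  → end s0, rejected
w2: Trace: s0 -1-> s2 -1-> s4 -2-> s4 -1-> s1 -2-> s0 -1-> s2 -1-> s4 -0-> s0 -1-> s2 -1-> s4 -2-> s4  → end s4, accepted
w3: Trace: s0 -0-> s2 -2-> s0 -2-> s3 -0-> s2 -0-> s3 -0-> s2 -0-> s3 -1-> s1 -0-> s1 -0-> s1 -1-> s1 -0-> s1 -0-> s1 -0-> s1 -2-> s0 -1-> s2  → end s2, accepted
w4: Trace: s0 -1-> s2 -0-> s3 -1-> s1 -2-> s0 -1-> s2 -1-> s4 -0-> s0 -1-> s2 -1-> s4 -0-> s0 -0-> s2 -1-> s4 -2-> s4 -1-> s1 -2-> s0  → end s0, rejected

w2, w3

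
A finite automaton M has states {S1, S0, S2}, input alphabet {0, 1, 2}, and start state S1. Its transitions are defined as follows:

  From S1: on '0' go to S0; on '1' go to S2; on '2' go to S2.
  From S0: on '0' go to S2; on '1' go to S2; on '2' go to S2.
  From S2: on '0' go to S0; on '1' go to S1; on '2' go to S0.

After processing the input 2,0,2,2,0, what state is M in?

Trace: S1 -2-> S2 -0-> S0 -2-> S2 -2-> S0 -0-> S2

S2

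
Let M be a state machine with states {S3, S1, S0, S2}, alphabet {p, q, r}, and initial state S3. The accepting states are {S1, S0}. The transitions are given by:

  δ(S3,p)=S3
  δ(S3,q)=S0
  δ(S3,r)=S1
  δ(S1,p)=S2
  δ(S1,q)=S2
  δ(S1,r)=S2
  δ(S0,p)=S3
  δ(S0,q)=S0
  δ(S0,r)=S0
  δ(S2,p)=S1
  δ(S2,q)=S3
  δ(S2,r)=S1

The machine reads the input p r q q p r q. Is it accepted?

start at S3
read 'p': S3 → S3
read 'r': S3 → S1
read 'q': S1 → S2
read 'q': S2 → S3
read 'p': S3 → S3
read 'r': S3 → S1
read 'q': S1 → S2
End state S2 is not accepting.

No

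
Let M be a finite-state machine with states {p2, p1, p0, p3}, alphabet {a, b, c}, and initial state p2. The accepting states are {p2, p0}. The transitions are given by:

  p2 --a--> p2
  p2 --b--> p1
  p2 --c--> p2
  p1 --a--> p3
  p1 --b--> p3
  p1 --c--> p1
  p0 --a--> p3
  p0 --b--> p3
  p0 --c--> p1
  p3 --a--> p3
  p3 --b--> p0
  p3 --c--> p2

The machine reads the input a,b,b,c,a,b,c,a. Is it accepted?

No

p2 → p2 → p1 → p3 → p2 → p2 → p1 → p1 → p3
End state p3 is not accepting.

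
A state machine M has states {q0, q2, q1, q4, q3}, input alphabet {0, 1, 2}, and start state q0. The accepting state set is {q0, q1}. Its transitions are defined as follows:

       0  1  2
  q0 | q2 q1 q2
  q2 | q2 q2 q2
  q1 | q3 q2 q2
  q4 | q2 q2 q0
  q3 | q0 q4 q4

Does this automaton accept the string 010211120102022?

No

q0 → q2 → q2 → q2 → q2 → q2 → q2 → q2 → q2 → q2 → q2 → q2 → q2 → q2 → q2 → q2
End state q2 is not accepting.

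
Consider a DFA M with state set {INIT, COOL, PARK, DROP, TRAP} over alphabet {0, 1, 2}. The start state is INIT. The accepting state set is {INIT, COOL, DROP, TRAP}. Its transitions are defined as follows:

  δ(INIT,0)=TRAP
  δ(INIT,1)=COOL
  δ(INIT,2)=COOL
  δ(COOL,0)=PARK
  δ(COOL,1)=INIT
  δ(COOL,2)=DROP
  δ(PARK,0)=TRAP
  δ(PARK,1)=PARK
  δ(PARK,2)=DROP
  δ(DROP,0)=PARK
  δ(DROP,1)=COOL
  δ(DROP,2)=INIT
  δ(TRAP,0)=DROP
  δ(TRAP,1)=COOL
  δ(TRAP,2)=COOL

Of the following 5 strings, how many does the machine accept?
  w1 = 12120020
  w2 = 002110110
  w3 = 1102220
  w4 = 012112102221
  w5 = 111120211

4

w1:
  start at INIT
  read '1': INIT → COOL
  read '2': COOL → DROP
  read '1': DROP → COOL
  read '2': COOL → DROP
  read '0': DROP → PARK
  read '0': PARK → TRAP
  read '2': TRAP → COOL
  read '0': COOL → PARK
  end PARK, rejected
w2:
  start at INIT
  read '0': INIT → TRAP
  read '0': TRAP → DROP
  read '2': DROP → INIT
  read '1': INIT → COOL
  read '1': COOL → INIT
  read '0': INIT → TRAP
  read '1': TRAP → COOL
  read '1': COOL → INIT
  read '0': INIT → TRAP
  end TRAP, accepted
w3:
  start at INIT
  read '1': INIT → COOL
  read '1': COOL → INIT
  read '0': INIT → TRAP
  read '2': TRAP → COOL
  read '2': COOL → DROP
  read '2': DROP → INIT
  read '0': INIT → TRAP
  end TRAP, accepted
w4:
  start at INIT
  read '0': INIT → TRAP
  read '1': TRAP → COOL
  read '2': COOL → DROP
  read '1': DROP → COOL
  read '1': COOL → INIT
  read '2': INIT → COOL
  read '1': COOL → INIT
  read '0': INIT → TRAP
  read '2': TRAP → COOL
  read '2': COOL → DROP
  read '2': DROP → INIT
  read '1': INIT → COOL
  end COOL, accepted
w5:
  start at INIT
  read '1': INIT → COOL
  read '1': COOL → INIT
  read '1': INIT → COOL
  read '1': COOL → INIT
  read '2': INIT → COOL
  read '0': COOL → PARK
  read '2': PARK → DROP
  read '1': DROP → COOL
  read '1': COOL → INIT
  end INIT, accepted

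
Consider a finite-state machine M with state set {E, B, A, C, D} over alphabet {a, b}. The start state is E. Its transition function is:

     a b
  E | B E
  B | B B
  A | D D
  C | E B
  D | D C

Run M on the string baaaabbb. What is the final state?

E → E → B → B → B → B → B → B → B

B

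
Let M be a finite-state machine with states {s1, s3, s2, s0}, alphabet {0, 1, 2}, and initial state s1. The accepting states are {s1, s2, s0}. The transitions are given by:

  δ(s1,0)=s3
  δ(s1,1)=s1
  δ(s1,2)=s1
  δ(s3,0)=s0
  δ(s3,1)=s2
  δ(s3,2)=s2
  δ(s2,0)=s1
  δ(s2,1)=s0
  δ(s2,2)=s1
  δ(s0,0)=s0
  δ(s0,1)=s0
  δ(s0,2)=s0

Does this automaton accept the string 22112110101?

Yes

Trace: s1 -2-> s1 -2-> s1 -1-> s1 -1-> s1 -2-> s1 -1-> s1 -1-> s1 -0-> s3 -1-> s2 -0-> s1 -1-> s1
End state s1 is accepting.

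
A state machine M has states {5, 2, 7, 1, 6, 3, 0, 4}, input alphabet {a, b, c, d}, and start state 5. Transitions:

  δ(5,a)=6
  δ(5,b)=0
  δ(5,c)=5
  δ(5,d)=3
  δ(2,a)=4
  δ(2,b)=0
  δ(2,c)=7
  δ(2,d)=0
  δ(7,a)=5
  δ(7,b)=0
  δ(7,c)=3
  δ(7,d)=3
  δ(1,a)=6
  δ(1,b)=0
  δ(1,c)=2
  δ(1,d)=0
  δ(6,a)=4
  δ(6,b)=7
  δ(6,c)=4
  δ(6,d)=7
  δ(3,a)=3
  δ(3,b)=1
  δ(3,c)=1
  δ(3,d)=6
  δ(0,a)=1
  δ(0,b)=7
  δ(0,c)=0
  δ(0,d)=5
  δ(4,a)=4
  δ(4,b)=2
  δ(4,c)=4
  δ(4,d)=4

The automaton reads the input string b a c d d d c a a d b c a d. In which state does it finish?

5 → 0 → 1 → 2 → 0 → 5 → 3 → 1 → 6 → 4 → 4 → 2 → 7 → 5 → 3

3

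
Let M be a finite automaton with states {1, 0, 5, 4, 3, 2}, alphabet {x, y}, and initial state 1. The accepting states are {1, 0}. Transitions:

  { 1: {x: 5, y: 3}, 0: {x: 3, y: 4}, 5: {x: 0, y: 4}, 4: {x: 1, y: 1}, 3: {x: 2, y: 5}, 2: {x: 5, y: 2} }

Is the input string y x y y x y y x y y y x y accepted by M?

start at 1
read 'y': 1 → 3
read 'x': 3 → 2
read 'y': 2 → 2
read 'y': 2 → 2
read 'x': 2 → 5
read 'y': 5 → 4
read 'y': 4 → 1
read 'x': 1 → 5
read 'y': 5 → 4
read 'y': 4 → 1
read 'y': 1 → 3
read 'x': 3 → 2
read 'y': 2 → 2
End state 2 is not accepting.

No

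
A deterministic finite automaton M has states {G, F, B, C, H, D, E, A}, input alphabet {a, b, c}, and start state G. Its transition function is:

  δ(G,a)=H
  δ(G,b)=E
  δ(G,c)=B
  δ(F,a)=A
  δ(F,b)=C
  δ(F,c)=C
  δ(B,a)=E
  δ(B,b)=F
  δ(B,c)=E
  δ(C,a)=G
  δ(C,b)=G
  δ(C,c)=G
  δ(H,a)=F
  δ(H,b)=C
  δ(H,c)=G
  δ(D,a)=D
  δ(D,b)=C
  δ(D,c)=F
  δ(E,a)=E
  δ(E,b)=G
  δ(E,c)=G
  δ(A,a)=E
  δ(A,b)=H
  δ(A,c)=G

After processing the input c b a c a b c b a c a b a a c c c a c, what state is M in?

G → B → F → A → G → H → C → G → E → E → G → H → C → G → H → G → B → E → E → G

G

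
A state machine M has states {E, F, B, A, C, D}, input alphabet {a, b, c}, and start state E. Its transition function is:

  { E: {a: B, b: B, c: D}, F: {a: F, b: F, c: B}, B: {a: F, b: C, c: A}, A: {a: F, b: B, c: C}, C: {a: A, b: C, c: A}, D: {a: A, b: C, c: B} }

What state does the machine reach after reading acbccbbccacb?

C

start at E
read 'a': E → B
read 'c': B → A
read 'b': A → B
read 'c': B → A
read 'c': A → C
read 'b': C → C
read 'b': C → C
read 'c': C → A
read 'c': A → C
read 'a': C → A
read 'c': A → C
read 'b': C → C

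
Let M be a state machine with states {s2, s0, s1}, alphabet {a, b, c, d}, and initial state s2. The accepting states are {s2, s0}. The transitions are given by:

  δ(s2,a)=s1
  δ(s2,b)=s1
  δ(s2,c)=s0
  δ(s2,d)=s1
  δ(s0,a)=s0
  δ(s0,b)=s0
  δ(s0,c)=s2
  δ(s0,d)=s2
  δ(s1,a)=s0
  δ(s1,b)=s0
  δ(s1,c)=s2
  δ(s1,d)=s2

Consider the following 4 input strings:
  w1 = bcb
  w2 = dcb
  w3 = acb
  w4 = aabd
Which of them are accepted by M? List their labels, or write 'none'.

w4

w1: s2 → s1 → s2 → s1  → end s1, rejected
w2: s2 → s1 → s2 → s1  → end s1, rejected
w3: s2 → s1 → s2 → s1  → end s1, rejected
w4: s2 → s1 → s0 → s0 → s2  → end s2, accepted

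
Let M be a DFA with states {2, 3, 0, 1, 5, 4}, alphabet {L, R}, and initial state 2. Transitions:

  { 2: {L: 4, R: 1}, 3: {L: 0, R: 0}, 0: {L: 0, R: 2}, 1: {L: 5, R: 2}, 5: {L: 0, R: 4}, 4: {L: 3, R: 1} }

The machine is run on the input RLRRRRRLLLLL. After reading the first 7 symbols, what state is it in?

2

start at 2
read 'R': 2 → 1
read 'L': 1 → 5
read 'R': 5 → 4
read 'R': 4 → 1
read 'R': 1 → 2
read 'R': 2 → 1
read 'R': 1 → 2
After 7 symbols: 2.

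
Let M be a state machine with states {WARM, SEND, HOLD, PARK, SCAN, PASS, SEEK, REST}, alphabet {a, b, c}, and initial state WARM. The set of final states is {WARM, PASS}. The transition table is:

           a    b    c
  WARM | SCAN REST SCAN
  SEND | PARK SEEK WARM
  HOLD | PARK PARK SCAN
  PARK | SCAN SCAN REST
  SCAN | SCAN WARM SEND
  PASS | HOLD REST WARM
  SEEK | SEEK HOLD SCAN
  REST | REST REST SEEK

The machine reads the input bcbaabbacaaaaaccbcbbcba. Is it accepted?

No

WARM → REST → SEEK → HOLD → PARK → SCAN → WARM → REST → REST → SEEK → SEEK → SEEK → SEEK → SEEK → SEEK → SCAN → SEND → SEEK → SCAN → WARM → REST → SEEK → HOLD → PARK
End state PARK is not accepting.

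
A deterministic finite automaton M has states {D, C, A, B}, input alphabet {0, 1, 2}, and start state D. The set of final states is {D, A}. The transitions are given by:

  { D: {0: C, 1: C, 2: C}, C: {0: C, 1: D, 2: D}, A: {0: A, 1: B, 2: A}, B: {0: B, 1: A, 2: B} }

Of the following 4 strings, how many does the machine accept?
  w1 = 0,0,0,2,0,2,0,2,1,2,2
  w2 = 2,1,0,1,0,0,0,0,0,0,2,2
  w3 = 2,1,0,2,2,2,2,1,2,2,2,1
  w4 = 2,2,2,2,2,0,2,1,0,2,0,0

1

w1:
  start at D
  read '0': D → C
  read '0': C → C
  read '0': C → C
  read '2': C → D
  read '0': D → C
  read '2': C → D
  read '0': D → C
  read '2': C → D
  read '1': D → C
  read '2': C → D
  read '2': D → C
  end C, rejected
w2:
  start at D
  read '2': D → C
  read '1': C → D
  read '0': D → C
  read '1': C → D
  read '0': D → C
  read '0': C → C
  read '0': C → C
  read '0': C → C
  read '0': C → C
  read '0': C → C
  read '2': C → D
  read '2': D → C
  end C, rejected
w3:
  start at D
  read '2': D → C
  read '1': C → D
  read '0': D → C
  read '2': C → D
  read '2': D → C
  read '2': C → D
  read '2': D → C
  read '1': C → D
  read '2': D → C
  read '2': C → D
  read '2': D → C
  read '1': C → D
  end D, accepted
w4:
  start at D
  read '2': D → C
  read '2': C → D
  read '2': D → C
  read '2': C → D
  read '2': D → C
  read '0': C → C
  read '2': C → D
  read '1': D → C
  read '0': C → C
  read '2': C → D
  read '0': D → C
  read '0': C → C
  end C, rejected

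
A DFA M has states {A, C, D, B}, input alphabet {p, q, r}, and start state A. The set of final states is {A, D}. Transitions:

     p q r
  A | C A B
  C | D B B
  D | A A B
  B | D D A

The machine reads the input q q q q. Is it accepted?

start at A
read 'q': A → A
read 'q': A → A
read 'q': A → A
read 'q': A → A
End state A is accepting.

Yes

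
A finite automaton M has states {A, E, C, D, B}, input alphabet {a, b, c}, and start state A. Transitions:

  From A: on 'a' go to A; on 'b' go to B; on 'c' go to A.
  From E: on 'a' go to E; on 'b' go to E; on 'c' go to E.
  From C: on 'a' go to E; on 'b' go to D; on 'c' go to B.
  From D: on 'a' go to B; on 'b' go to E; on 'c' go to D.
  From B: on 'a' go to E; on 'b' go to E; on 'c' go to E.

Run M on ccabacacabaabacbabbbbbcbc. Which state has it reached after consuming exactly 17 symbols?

Trace: A -c-> A -c-> A -a-> A -b-> B -a-> E -c-> E -a-> E -c-> E -a-> E -b-> E -a-> E -a-> E -b-> E -a-> E -c-> E -b-> E -a-> E
After 17 symbols: E.

E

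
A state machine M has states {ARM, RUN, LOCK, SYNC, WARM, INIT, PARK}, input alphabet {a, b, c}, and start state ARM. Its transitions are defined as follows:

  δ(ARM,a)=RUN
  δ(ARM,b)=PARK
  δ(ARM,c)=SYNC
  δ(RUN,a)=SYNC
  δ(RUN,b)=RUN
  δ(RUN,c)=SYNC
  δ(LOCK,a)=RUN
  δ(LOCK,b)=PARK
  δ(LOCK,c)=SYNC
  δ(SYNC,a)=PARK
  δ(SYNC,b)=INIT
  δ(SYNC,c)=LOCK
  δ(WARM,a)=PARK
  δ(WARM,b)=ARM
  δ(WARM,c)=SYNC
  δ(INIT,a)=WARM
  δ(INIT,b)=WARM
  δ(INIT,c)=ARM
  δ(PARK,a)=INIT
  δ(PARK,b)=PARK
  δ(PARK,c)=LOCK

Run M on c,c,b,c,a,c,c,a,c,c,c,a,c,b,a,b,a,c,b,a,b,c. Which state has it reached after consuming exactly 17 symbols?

PARK

start at ARM
read 'c': ARM → SYNC
read 'c': SYNC → LOCK
read 'b': LOCK → PARK
read 'c': PARK → LOCK
read 'a': LOCK → RUN
read 'c': RUN → SYNC
read 'c': SYNC → LOCK
read 'a': LOCK → RUN
read 'c': RUN → SYNC
read 'c': SYNC → LOCK
read 'c': LOCK → SYNC
read 'a': SYNC → PARK
read 'c': PARK → LOCK
read 'b': LOCK → PARK
read 'a': PARK → INIT
read 'b': INIT → WARM
read 'a': WARM → PARK
After 17 symbols: PARK.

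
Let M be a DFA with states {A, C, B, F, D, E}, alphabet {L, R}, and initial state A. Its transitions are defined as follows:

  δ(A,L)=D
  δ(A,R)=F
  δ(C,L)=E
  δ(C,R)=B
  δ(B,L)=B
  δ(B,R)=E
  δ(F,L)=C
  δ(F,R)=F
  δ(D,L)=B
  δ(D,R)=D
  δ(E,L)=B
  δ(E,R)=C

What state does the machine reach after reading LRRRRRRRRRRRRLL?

start at A
read 'L': A → D
read 'R': D → D
read 'R': D → D
read 'R': D → D
read 'R': D → D
read 'R': D → D
read 'R': D → D
read 'R': D → D
read 'R': D → D
read 'R': D → D
read 'R': D → D
read 'R': D → D
read 'R': D → D
read 'L': D → B
read 'L': B → B

B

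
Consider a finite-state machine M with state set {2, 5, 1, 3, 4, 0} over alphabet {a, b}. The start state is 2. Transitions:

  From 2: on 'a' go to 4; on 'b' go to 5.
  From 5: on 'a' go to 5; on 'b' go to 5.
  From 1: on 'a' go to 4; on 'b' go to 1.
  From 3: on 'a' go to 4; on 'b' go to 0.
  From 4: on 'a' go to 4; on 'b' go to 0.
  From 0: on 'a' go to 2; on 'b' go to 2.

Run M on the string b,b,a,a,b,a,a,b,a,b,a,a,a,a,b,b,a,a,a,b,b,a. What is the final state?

5

Trace: 2 -b-> 5 -b-> 5 -a-> 5 -a-> 5 -b-> 5 -a-> 5 -a-> 5 -b-> 5 -a-> 5 -b-> 5 -a-> 5 -a-> 5 -a-> 5 -a-> 5 -b-> 5 -b-> 5 -a-> 5 -a-> 5 -a-> 5 -b-> 5 -b-> 5 -a-> 5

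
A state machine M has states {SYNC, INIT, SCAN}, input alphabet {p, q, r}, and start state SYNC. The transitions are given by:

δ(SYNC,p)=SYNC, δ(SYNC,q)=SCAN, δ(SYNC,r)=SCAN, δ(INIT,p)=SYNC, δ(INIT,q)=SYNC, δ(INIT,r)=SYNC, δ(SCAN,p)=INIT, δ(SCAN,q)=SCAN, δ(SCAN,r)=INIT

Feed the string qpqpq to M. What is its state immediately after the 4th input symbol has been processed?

SYNC

Trace: SYNC -q-> SCAN -p-> INIT -q-> SYNC -p-> SYNC
After 4 symbols: SYNC.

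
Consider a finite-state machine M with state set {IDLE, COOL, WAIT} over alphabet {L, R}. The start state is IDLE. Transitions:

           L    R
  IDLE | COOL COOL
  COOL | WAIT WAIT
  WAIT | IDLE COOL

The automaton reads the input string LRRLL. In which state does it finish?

IDLE

IDLE → COOL → WAIT → COOL → WAIT → IDLE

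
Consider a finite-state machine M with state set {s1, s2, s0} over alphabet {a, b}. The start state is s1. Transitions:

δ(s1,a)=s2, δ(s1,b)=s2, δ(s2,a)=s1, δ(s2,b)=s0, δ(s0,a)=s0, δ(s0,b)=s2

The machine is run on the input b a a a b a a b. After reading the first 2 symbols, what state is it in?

start at s1
read 'b': s1 → s2
read 'a': s2 → s1
After 2 symbols: s1.

s1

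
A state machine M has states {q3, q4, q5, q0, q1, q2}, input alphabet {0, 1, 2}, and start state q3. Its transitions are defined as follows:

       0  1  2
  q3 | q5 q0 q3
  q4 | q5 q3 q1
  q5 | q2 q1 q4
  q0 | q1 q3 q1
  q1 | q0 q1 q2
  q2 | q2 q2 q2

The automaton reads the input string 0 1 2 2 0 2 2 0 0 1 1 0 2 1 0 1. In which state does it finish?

q2

Trace: q3 -0-> q5 -1-> q1 -2-> q2 -2-> q2 -0-> q2 -2-> q2 -2-> q2 -0-> q2 -0-> q2 -1-> q2 -1-> q2 -0-> q2 -2-> q2 -1-> q2 -0-> q2 -1-> q2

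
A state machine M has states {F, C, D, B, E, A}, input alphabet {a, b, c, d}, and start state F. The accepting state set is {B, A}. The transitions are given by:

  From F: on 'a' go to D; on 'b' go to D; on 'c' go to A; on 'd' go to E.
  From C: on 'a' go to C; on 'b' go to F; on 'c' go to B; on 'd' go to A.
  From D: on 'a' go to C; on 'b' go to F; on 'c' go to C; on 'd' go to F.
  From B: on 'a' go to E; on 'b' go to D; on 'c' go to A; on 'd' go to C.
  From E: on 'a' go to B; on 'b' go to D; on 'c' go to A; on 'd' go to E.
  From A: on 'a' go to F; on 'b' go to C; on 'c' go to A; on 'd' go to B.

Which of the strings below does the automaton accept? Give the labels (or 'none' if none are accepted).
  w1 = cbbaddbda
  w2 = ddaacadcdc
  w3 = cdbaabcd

w2, w3

w1: F → A → C → F → D → F → E → D → F → D  → end D, rejected
w2: F → E → E → B → E → A → F → E → A → B → A  → end A, accepted
w3: F → A → B → D → C → C → F → A → B  → end B, accepted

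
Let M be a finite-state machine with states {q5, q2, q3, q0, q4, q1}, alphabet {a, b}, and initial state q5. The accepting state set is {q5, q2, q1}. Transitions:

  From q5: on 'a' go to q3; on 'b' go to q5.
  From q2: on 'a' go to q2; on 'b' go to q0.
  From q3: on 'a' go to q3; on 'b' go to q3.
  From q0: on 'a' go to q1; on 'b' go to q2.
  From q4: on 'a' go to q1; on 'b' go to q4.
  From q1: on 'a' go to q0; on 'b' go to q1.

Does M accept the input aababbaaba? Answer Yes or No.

Trace: q5 -a-> q3 -a-> q3 -b-> q3 -a-> q3 -b-> q3 -b-> q3 -a-> q3 -a-> q3 -b-> q3 -a-> q3
End state q3 is not accepting.

No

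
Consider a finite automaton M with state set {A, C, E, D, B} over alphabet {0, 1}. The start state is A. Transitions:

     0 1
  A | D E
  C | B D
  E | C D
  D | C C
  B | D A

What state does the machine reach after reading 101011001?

A → E → C → D → C → D → C → B → D → C

C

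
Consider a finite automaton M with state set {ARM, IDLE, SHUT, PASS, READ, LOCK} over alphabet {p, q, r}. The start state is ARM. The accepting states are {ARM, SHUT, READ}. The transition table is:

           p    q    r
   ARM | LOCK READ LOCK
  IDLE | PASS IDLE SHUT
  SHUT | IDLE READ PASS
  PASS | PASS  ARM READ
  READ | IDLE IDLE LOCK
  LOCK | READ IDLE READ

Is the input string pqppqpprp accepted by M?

Trace: ARM -p-> LOCK -q-> IDLE -p-> PASS -p-> PASS -q-> ARM -p-> LOCK -p-> READ -r-> LOCK -p-> READ
End state READ is accepting.

Yes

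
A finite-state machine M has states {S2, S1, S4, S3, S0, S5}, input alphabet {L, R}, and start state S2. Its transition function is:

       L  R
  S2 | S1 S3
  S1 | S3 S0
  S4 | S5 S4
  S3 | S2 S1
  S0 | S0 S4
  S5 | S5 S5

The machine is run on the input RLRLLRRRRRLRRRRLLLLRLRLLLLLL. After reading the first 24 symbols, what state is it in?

S5

Trace: S2 -R-> S3 -L-> S2 -R-> S3 -L-> S2 -L-> S1 -R-> S0 -R-> S4 -R-> S4 -R-> S4 -R-> S4 -L-> S5 -R-> S5 -R-> S5 -R-> S5 -R-> S5 -L-> S5 -L-> S5 -L-> S5 -L-> S5 -R-> S5 -L-> S5 -R-> S5 -L-> S5 -L-> S5
After 24 symbols: S5.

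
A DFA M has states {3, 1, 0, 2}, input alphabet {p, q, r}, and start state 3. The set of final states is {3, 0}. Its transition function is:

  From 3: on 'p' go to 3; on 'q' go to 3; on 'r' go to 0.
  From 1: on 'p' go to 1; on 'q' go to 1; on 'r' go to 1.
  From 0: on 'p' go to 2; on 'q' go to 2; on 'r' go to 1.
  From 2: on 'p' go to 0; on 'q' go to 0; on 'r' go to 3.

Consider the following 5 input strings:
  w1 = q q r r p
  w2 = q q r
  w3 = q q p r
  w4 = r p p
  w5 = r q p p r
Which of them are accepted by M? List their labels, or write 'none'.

w1:
  start at 3
  read 'q': 3 → 3
  read 'q': 3 → 3
  read 'r': 3 → 0
  read 'r': 0 → 1
  read 'p': 1 → 1
  end 1, rejected
w2:
  start at 3
  read 'q': 3 → 3
  read 'q': 3 → 3
  read 'r': 3 → 0
  end 0, accepted
w3:
  start at 3
  read 'q': 3 → 3
  read 'q': 3 → 3
  read 'p': 3 → 3
  read 'r': 3 → 0
  end 0, accepted
w4:
  start at 3
  read 'r': 3 → 0
  read 'p': 0 → 2
  read 'p': 2 → 0
  end 0, accepted
w5:
  start at 3
  read 'r': 3 → 0
  read 'q': 0 → 2
  read 'p': 2 → 0
  read 'p': 0 → 2
  read 'r': 2 → 3
  end 3, accepted

w2, w3, w4, w5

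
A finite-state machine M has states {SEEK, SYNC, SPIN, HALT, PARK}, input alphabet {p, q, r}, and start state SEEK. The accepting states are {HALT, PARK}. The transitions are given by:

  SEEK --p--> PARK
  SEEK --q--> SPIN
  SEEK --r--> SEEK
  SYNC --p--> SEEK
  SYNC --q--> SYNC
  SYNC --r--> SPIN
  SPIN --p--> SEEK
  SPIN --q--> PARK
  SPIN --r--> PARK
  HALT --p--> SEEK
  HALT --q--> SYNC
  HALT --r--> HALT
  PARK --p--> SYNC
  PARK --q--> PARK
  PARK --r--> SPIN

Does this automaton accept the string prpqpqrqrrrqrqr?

Trace: SEEK -p-> PARK -r-> SPIN -p-> SEEK -q-> SPIN -p-> SEEK -q-> SPIN -r-> PARK -q-> PARK -r-> SPIN -r-> PARK -r-> SPIN -q-> PARK -r-> SPIN -q-> PARK -r-> SPIN
End state SPIN is not accepting.

No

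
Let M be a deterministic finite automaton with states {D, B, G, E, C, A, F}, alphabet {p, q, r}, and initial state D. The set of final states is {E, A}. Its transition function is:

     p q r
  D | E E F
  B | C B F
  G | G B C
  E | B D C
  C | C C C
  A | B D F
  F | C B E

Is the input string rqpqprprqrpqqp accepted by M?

D → F → B → C → C → C → C → C → C → C → C → C → C → C → C
End state C is not accepting.

No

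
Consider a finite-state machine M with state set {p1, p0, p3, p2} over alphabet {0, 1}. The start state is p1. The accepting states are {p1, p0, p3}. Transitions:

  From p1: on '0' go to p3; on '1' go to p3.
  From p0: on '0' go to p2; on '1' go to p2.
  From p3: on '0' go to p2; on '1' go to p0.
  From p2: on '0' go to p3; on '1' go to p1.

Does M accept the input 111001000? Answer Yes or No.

Yes

p1 → p3 → p0 → p2 → p3 → p2 → p1 → p3 → p2 → p3
End state p3 is accepting.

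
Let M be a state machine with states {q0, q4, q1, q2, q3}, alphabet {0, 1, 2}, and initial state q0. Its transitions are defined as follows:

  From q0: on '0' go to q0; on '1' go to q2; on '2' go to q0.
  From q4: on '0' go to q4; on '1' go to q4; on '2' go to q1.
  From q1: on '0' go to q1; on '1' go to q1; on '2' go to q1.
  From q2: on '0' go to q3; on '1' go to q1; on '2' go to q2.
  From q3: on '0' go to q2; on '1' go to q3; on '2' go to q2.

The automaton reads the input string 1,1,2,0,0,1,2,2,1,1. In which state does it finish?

q1

start at q0
read '1': q0 → q2
read '1': q2 → q1
read '2': q1 → q1
read '0': q1 → q1
read '0': q1 → q1
read '1': q1 → q1
read '2': q1 → q1
read '2': q1 → q1
read '1': q1 → q1
read '1': q1 → q1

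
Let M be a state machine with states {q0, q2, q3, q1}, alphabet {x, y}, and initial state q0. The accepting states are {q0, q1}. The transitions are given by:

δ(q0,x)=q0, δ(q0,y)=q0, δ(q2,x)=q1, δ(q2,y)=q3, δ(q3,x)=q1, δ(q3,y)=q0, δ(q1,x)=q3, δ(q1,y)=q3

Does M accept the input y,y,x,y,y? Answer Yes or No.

Yes

start at q0
read 'y': q0 → q0
read 'y': q0 → q0
read 'x': q0 → q0
read 'y': q0 → q0
read 'y': q0 → q0
End state q0 is accepting.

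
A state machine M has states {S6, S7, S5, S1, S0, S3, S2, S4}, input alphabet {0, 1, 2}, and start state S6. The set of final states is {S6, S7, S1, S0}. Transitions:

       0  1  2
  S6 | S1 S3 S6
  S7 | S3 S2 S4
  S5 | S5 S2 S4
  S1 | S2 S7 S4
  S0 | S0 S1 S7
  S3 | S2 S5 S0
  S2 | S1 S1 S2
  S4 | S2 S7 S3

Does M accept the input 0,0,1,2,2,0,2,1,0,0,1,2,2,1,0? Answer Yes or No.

No

start at S6
read '0': S6 → S1
read '0': S1 → S2
read '1': S2 → S1
read '2': S1 → S4
read '2': S4 → S3
read '0': S3 → S2
read '2': S2 → S2
read '1': S2 → S1
read '0': S1 → S2
read '0': S2 → S1
read '1': S1 → S7
read '2': S7 → S4
read '2': S4 → S3
read '1': S3 → S5
read '0': S5 → S5
End state S5 is not accepting.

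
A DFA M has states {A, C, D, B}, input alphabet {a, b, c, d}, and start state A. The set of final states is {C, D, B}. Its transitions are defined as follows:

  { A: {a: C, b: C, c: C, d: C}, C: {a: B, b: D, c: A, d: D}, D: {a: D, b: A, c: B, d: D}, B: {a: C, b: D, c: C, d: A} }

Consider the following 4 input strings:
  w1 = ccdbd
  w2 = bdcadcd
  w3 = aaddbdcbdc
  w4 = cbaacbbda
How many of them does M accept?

w1: Trace: A -c-> C -c-> A -d-> C -b-> D -d-> D  → end D, accepted
w2: Trace: A -b-> C -d-> D -c-> B -a-> C -d-> D -c-> B -d-> A  → end A, rejected
w3: Trace: A -a-> C -a-> B -d-> A -d-> C -b-> D -d-> D -c-> B -b-> D -d-> D -c-> B  → end B, accepted
w4: Trace: A -c-> C -b-> D -a-> D -a-> D -c-> B -b-> D -b-> A -d-> C -a-> B  → end B, accepted

3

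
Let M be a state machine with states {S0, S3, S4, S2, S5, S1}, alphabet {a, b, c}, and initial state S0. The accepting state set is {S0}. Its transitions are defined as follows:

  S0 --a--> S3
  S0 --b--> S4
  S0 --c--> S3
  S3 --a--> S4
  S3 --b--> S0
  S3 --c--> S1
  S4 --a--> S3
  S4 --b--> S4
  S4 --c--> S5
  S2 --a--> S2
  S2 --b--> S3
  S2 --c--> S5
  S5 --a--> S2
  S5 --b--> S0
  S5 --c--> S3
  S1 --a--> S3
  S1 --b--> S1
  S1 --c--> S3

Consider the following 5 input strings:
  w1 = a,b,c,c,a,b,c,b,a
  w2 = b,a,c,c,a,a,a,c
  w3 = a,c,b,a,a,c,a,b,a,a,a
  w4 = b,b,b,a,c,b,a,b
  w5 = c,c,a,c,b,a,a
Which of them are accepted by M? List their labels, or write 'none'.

w4

w1: Trace: S0 -a-> S3 -b-> S0 -c-> S3 -c-> S1 -a-> S3 -b-> S0 -c-> S3 -b-> S0 -a-> S3  → end S3, rejected
w2: Trace: S0 -b-> S4 -a-> S3 -c-> S1 -c-> S3 -a-> S4 -a-> S3 -a-> S4 -c-> S5  → end S5, rejected
w3: Trace: S0 -a-> S3 -c-> S1 -b-> S1 -a-> S3 -a-> S4 -c-> S5 -a-> S2 -b-> S3 -a-> S4 -a-> S3 -a-> S4  → end S4, rejected
w4: Trace: S0 -b-> S4 -b-> S4 -b-> S4 -a-> S3 -c-> S1 -b-> S1 -a-> S3 -b-> S0  → end S0, accepted
w5: Trace: S0 -c-> S3 -c-> S1 -a-> S3 -c-> S1 -b-> S1 -a-> S3 -a-> S4  → end S4, rejected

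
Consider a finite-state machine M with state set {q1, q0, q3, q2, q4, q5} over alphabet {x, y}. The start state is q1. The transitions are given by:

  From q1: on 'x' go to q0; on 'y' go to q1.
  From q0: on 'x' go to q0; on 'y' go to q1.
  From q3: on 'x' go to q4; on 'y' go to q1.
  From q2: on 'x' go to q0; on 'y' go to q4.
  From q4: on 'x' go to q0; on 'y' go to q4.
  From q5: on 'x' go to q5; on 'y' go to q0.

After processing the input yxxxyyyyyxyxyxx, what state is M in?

Trace: q1 -y-> q1 -x-> q0 -x-> q0 -x-> q0 -y-> q1 -y-> q1 -y-> q1 -y-> q1 -y-> q1 -x-> q0 -y-> q1 -x-> q0 -y-> q1 -x-> q0 -x-> q0

q0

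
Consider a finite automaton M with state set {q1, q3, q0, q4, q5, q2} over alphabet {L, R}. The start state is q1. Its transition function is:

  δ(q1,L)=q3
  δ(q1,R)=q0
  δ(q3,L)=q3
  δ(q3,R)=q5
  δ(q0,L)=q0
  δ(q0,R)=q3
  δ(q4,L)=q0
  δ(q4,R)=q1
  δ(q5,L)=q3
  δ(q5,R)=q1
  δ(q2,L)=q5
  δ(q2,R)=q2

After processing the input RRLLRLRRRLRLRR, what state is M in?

q1

Trace: q1 -R-> q0 -R-> q3 -L-> q3 -L-> q3 -R-> q5 -L-> q3 -R-> q5 -R-> q1 -R-> q0 -L-> q0 -R-> q3 -L-> q3 -R-> q5 -R-> q1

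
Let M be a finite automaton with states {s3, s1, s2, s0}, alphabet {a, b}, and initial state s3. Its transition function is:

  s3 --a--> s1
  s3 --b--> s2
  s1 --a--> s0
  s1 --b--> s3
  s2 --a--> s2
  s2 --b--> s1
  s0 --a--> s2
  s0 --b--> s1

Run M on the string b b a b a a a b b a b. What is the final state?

s3

Trace: s3 -b-> s2 -b-> s1 -a-> s0 -b-> s1 -a-> s0 -a-> s2 -a-> s2 -b-> s1 -b-> s3 -a-> s1 -b-> s3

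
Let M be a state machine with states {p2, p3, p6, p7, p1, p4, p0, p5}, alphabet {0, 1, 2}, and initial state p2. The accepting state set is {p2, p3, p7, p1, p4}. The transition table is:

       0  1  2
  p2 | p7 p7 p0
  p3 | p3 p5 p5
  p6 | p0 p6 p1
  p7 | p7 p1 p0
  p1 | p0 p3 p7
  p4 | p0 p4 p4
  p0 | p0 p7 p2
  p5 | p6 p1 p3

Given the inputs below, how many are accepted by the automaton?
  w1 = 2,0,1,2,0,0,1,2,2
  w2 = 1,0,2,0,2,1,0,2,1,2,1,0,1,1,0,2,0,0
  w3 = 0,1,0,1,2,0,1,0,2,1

2

w1: p2 → p0 → p0 → p7 → p0 → p0 → p0 → p7 → p0 → p2  → end p2, accepted
w2: p2 → p7 → p7 → p0 → p0 → p2 → p7 → p7 → p0 → p7 → p0 → p7 → p7 → p1 → p3 → p3 → p5 → p6 → p0  → end p0, rejected
w3: p2 → p7 → p1 → p0 → p7 → p0 → p0 → p7 → p7 → p0 → p7  → end p7, accepted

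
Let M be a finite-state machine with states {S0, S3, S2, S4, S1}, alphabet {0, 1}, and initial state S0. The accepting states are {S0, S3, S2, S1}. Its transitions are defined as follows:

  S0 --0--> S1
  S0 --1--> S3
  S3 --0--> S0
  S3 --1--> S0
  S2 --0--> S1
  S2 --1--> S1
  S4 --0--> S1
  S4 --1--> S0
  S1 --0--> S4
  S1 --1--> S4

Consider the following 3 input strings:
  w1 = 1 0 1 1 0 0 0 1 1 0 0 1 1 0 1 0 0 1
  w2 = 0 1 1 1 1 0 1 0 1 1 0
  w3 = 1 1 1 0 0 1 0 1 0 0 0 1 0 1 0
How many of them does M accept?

2

w1: S0 → S3 → S0 → S3 → S0 → S1 → S4 → S1 → S4 → S0 → S1 → S4 → S0 → S3 → S0 → S3 → S0 → S1 → S4  → end S4, rejected
w2: S0 → S1 → S4 → S0 → S3 → S0 → S1 → S4 → S1 → S4 → S0 → S1  → end S1, accepted
w3: S0 → S3 → S0 → S3 → S0 → S1 → S4 → S1 → S4 → S1 → S4 → S1 → S4 → S1 → S4 → S1  → end S1, accepted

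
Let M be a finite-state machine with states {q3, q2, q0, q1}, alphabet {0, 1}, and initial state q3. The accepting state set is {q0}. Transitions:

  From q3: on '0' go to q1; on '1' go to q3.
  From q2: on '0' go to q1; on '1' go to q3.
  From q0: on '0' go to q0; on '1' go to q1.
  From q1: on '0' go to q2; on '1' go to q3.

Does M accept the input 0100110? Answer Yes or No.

q3 → q1 → q3 → q1 → q2 → q3 → q3 → q1
End state q1 is not accepting.

No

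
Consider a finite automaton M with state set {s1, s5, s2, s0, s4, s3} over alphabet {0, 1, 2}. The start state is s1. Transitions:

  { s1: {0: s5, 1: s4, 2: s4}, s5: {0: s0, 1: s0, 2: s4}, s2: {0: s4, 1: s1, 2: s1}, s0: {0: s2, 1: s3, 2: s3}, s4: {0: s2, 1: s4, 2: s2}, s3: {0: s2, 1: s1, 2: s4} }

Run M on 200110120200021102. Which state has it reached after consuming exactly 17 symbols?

s2

Trace: s1 -2-> s4 -0-> s2 -0-> s4 -1-> s4 -1-> s4 -0-> s2 -1-> s1 -2-> s4 -0-> s2 -2-> s1 -0-> s5 -0-> s0 -0-> s2 -2-> s1 -1-> s4 -1-> s4 -0-> s2
After 17 symbols: s2.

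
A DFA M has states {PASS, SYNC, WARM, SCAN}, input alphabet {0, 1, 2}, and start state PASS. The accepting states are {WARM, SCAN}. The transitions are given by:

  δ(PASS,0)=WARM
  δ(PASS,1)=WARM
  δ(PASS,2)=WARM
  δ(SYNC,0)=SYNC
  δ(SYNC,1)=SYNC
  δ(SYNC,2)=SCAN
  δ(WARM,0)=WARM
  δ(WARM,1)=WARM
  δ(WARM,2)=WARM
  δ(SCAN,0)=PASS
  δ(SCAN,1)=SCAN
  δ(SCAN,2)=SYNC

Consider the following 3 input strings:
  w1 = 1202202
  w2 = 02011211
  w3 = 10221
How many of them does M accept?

3

w1: Trace: PASS -1-> WARM -2-> WARM -0-> WARM -2-> WARM -2-> WARM -0-> WARM -2-> WARM  → end WARM, accepted
w2: Trace: PASS -0-> WARM -2-> WARM -0-> WARM -1-> WARM -1-> WARM -2-> WARM -1-> WARM -1-> WARM  → end WARM, accepted
w3: Trace: PASS -1-> WARM -0-> WARM -2-> WARM -2-> WARM -1-> WARM  → end WARM, accepted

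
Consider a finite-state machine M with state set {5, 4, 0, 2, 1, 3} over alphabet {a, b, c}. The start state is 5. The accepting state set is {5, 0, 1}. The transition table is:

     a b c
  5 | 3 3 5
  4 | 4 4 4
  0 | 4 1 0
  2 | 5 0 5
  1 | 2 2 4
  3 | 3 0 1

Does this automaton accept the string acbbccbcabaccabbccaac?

Trace: 5 -a-> 3 -c-> 1 -b-> 2 -b-> 0 -c-> 0 -c-> 0 -b-> 1 -c-> 4 -a-> 4 -b-> 4 -a-> 4 -c-> 4 -c-> 4 -a-> 4 -b-> 4 -b-> 4 -c-> 4 -c-> 4 -a-> 4 -a-> 4 -c-> 4
End state 4 is not accepting.

No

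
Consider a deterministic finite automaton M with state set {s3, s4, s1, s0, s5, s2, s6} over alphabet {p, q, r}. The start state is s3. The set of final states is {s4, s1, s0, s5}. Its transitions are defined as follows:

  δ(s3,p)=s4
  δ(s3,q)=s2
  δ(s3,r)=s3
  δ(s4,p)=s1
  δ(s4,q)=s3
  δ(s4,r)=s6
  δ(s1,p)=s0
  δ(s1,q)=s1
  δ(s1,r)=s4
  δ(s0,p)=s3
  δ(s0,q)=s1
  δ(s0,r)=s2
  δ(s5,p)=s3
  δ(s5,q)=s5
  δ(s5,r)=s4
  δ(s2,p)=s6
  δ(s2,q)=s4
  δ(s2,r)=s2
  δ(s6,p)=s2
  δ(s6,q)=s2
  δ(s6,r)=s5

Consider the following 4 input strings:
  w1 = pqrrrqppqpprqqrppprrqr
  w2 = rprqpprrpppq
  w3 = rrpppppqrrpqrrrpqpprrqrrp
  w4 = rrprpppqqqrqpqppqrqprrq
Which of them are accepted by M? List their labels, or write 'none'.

none

w1:
  start at s3
  read 'p': s3 → s4
  read 'q': s4 → s3
  read 'r': s3 → s3
  read 'r': s3 → s3
  read 'r': s3 → s3
  read 'q': s3 → s2
  read 'p': s2 → s6
  read 'p': s6 → s2
  read 'q': s2 → s4
  read 'p': s4 → s1
  read 'p': s1 → s0
  read 'r': s0 → s2
  read 'q': s2 → s4
  read 'q': s4 → s3
  read 'r': s3 → s3
  read 'p': s3 → s4
  read 'p': s4 → s1
  read 'p': s1 → s0
  read 'r': s0 → s2
  read 'r': s2 → s2
  read 'q': s2 → s4
  read 'r': s4 → s6
  end s6, rejected
w2:
  start at s3
  read 'r': s3 → s3
  read 'p': s3 → s4
  read 'r': s4 → s6
  read 'q': s6 → s2
  read 'p': s2 → s6
  read 'p': s6 → s2
  read 'r': s2 → s2
  read 'r': s2 → s2
  read 'p': s2 → s6
  read 'p': s6 → s2
  read 'p': s2 → s6
  read 'q': s6 → s2
  end s2, rejected
w3:
  start at s3
  read 'r': s3 → s3
  read 'r': s3 → s3
  read 'p': s3 → s4
  read 'p': s4 → s1
  read 'p': s1 → s0
  read 'p': s0 → s3
  read 'p': s3 → s4
  read 'q': s4 → s3
  read 'r': s3 → s3
  read 'r': s3 → s3
  read 'p': s3 → s4
  read 'q': s4 → s3
  read 'r': s3 → s3
  read 'r': s3 → s3
  read 'r': s3 → s3
  read 'p': s3 → s4
  read 'q': s4 → s3
  read 'p': s3 → s4
  read 'p': s4 → s1
  read 'r': s1 → s4
  read 'r': s4 → s6
  read 'q': s6 → s2
  read 'r': s2 → s2
  read 'r': s2 → s2
  read 'p': s2 → s6
  end s6, rejected
w4:
  start at s3
  read 'r': s3 → s3
  read 'r': s3 → s3
  read 'p': s3 → s4
  read 'r': s4 → s6
  read 'p': s6 → s2
  read 'p': s2 → s6
  read 'p': s6 → s2
  read 'q': s2 → s4
  read 'q': s4 → s3
  read 'q': s3 → s2
  read 'r': s2 → s2
  read 'q': s2 → s4
  read 'p': s4 → s1
  read 'q': s1 → s1
  read 'p': s1 → s0
  read 'p': s0 → s3
  read 'q': s3 → s2
  read 'r': s2 → s2
  read 'q': s2 → s4
  read 'p': s4 → s1
  read 'r': s1 → s4
  read 'r': s4 → s6
  read 'q': s6 → s2
  end s2, rejected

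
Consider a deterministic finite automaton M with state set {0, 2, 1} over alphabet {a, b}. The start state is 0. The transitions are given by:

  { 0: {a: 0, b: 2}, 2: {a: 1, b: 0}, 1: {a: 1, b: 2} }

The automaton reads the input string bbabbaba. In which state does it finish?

1

Trace: 0 -b-> 2 -b-> 0 -a-> 0 -b-> 2 -b-> 0 -a-> 0 -b-> 2 -a-> 1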